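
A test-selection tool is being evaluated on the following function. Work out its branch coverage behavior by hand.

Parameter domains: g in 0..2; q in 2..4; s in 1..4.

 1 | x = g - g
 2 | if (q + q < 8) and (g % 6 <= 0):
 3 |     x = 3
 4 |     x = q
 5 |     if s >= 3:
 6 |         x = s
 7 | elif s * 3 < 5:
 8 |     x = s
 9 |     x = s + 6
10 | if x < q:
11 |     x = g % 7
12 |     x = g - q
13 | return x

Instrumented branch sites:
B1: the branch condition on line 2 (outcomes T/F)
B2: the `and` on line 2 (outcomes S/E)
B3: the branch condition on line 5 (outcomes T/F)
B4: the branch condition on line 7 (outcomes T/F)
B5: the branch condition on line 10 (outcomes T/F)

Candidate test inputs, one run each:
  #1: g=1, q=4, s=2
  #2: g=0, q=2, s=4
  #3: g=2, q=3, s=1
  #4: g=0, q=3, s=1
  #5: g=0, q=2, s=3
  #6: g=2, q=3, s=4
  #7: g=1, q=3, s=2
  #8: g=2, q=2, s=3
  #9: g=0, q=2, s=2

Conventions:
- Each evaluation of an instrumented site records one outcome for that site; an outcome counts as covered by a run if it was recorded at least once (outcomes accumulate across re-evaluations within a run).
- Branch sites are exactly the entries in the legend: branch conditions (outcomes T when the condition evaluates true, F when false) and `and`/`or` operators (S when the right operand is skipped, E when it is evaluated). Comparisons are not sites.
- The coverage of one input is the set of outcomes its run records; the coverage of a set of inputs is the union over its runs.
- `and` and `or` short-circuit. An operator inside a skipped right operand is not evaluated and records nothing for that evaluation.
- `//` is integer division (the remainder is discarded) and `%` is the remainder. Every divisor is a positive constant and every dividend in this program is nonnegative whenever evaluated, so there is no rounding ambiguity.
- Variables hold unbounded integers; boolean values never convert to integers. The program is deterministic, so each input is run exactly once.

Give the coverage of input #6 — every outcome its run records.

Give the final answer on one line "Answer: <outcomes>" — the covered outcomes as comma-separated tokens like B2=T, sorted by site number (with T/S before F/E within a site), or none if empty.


Event log for input #6 (g=2, q=3, s=4):
  B2->E, B1->F, B4->F, B5->T
collecting distinct outcomes: B1=F, B2=E, B4=F, B5=T
Answer: B1=F, B2=E, B4=F, B5=T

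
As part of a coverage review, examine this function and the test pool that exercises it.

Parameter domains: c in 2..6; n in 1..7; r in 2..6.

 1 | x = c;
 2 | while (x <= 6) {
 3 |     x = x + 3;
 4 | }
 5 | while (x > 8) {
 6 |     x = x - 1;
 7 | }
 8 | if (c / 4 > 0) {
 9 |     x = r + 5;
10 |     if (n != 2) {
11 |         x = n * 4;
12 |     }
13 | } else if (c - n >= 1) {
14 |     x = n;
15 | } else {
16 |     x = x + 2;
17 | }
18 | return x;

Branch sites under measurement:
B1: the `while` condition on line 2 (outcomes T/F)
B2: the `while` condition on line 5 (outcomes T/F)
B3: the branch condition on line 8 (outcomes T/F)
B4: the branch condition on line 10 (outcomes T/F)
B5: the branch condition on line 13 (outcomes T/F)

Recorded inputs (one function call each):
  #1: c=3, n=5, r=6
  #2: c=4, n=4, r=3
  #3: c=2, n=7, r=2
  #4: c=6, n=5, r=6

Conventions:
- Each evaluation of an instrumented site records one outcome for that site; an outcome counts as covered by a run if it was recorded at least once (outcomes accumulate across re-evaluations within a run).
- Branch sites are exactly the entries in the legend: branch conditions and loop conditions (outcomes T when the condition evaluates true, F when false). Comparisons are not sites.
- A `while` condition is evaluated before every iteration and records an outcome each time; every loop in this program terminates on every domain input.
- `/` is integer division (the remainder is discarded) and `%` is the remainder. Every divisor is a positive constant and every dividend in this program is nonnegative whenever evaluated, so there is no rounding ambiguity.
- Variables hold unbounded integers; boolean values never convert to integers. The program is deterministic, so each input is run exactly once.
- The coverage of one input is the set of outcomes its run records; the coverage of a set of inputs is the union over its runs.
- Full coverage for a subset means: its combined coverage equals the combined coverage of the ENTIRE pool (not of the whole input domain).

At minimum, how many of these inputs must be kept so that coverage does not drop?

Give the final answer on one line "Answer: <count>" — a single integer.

test 1 (c=3, n=5, r=6) fires B1->T, B1->T, B1->F, B2->T, B2->F, B3->F, B5->F; hits B1=T, B1=F, B2=T, B2=F, B3=F, B5=F
test 2 (c=4, n=4, r=3) fires B1->T, B1->F, B2->F, B3->T, B4->T; hits B1=T, B1=F, B2=F, B3=T, B4=T
test 3 (c=2, n=7, r=2) fires B1->T, B1->T, B1->F, B2->F, B3->F, B5->F; hits B1=T, B1=F, B2=F, B3=F, B5=F
test 4 (c=6, n=5, r=6) fires B1->T, B1->F, B2->T, B2->F, B3->T, B4->T; hits B1=T, B1=F, B2=T, B2=F, B3=T, B4=T
union over all inputs: B1=T, B1=F, B2=T, B2=F, B3=T, B3=F, B4=T, B5=F (8 outcomes)
checked all size-1 subsets: none covers 8 outcomes (max 6/8)
inputs {1, 2} (size 2) cover everything; no size-2 subset with a lexicographically smaller index list covers all 8

Answer: 2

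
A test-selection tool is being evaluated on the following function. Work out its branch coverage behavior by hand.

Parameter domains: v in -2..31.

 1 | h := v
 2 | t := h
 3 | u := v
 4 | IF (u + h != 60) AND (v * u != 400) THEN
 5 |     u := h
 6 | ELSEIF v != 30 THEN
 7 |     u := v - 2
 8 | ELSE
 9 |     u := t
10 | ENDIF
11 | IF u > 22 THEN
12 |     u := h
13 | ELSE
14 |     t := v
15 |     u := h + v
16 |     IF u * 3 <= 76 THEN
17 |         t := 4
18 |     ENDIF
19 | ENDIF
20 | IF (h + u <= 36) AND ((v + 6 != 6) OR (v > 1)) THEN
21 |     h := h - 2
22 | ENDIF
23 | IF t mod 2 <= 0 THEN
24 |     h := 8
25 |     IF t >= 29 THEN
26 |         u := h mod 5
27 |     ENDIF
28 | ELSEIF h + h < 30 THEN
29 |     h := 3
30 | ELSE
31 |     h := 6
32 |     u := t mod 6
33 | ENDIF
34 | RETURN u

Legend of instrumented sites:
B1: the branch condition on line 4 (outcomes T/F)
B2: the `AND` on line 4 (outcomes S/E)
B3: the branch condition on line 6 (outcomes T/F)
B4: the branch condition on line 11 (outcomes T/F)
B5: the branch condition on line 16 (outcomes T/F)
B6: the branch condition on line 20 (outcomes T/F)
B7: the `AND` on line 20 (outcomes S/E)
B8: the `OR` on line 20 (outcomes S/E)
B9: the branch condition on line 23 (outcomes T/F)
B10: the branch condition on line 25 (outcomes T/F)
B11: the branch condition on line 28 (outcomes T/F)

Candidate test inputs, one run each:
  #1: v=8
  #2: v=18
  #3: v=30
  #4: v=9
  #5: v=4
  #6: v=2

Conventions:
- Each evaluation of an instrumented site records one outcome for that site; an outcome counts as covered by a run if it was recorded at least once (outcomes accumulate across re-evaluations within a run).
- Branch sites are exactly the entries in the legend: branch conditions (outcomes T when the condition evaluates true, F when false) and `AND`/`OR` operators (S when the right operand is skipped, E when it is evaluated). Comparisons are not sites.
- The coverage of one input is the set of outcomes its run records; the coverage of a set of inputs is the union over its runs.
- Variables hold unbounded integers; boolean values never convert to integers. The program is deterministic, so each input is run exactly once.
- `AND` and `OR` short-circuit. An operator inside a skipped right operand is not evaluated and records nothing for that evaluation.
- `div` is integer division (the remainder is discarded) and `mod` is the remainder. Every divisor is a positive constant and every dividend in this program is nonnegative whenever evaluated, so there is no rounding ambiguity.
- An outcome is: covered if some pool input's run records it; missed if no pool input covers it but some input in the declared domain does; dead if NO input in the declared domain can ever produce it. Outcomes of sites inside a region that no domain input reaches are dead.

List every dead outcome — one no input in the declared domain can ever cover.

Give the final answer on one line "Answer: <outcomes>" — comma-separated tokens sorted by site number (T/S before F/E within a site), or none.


checking every outcome against all 34 domain inputs:
  reachable outcomes have witnesses, e.g. B1=T (e.g. v=-2), B1=F (e.g. v=20), B2=S (e.g. v=30), B2=E (e.g. v=-2)
Answer: none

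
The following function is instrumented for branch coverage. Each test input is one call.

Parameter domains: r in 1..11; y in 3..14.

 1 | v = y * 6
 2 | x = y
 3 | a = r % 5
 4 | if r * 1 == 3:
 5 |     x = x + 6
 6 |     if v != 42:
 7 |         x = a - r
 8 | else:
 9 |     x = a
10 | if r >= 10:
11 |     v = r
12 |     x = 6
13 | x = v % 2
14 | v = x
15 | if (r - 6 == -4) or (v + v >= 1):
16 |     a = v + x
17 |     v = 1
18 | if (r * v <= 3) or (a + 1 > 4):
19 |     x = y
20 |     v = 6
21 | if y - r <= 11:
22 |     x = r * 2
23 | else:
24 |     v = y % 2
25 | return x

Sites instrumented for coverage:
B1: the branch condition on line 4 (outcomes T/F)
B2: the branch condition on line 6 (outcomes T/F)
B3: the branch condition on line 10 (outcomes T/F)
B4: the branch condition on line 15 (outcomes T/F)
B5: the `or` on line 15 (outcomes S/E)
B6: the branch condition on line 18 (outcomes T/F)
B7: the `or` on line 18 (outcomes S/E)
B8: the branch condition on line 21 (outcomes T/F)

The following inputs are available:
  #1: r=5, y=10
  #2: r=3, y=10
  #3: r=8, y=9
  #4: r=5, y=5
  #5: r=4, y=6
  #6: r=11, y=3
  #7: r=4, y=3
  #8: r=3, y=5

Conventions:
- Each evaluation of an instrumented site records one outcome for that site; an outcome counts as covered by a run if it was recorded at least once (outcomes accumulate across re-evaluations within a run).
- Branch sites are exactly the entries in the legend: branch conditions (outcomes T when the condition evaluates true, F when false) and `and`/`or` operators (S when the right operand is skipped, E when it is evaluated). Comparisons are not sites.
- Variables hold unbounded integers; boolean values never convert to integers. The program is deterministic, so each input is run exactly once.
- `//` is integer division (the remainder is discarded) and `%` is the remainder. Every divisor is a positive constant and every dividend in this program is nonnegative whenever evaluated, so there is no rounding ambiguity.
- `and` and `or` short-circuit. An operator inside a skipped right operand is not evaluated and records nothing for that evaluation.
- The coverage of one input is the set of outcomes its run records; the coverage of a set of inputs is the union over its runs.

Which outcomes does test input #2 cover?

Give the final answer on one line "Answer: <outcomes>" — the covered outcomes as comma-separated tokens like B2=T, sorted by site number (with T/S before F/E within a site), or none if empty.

Tracing the run of input #2 (r=3, y=10):
  B1->T, B2->T, B3->F, B5->E, B4->F, B7->S, B6->T, B8->T
distinct outcomes covered: B1=T, B2=T, B3=F, B4=F, B5=E, B6=T, B7=S, B8=T

Answer: B1=T, B2=T, B3=F, B4=F, B5=E, B6=T, B7=S, B8=T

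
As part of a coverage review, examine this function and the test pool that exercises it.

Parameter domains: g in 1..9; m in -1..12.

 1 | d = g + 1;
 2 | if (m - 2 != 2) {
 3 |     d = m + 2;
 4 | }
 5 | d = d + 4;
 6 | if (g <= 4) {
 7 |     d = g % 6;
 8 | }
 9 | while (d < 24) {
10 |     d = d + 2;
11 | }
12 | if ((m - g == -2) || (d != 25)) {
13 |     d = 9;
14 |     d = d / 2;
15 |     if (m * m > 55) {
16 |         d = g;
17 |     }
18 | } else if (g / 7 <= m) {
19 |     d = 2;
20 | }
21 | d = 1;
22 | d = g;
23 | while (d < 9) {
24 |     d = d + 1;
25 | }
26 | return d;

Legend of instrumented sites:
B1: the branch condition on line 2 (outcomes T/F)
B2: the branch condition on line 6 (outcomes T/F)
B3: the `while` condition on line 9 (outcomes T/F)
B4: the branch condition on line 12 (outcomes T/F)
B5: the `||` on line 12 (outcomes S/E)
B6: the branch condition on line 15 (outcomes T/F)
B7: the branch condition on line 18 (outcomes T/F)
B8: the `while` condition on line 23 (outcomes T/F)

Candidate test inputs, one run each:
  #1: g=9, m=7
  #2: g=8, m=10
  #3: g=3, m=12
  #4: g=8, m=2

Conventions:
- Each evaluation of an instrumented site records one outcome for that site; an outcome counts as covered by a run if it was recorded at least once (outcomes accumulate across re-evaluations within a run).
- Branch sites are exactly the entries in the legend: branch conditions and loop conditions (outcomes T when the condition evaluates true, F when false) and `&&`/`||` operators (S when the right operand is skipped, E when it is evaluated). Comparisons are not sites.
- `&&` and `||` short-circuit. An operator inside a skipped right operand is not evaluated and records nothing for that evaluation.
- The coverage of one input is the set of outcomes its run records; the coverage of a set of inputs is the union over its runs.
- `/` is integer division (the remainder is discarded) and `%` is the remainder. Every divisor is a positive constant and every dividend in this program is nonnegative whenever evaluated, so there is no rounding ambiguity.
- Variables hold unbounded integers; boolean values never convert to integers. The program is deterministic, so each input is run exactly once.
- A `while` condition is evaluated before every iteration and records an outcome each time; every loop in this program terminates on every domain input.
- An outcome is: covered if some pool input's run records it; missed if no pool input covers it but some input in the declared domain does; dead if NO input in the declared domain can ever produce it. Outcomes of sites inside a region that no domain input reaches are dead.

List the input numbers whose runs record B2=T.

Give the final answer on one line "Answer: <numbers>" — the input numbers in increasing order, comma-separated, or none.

input #1 (g=9, m=7): does not record B2=T
input #2 (g=8, m=10): does not record B2=T
input #3 (g=3, m=12): records B2=T
input #4 (g=8, m=2): does not record B2=T

Answer: 3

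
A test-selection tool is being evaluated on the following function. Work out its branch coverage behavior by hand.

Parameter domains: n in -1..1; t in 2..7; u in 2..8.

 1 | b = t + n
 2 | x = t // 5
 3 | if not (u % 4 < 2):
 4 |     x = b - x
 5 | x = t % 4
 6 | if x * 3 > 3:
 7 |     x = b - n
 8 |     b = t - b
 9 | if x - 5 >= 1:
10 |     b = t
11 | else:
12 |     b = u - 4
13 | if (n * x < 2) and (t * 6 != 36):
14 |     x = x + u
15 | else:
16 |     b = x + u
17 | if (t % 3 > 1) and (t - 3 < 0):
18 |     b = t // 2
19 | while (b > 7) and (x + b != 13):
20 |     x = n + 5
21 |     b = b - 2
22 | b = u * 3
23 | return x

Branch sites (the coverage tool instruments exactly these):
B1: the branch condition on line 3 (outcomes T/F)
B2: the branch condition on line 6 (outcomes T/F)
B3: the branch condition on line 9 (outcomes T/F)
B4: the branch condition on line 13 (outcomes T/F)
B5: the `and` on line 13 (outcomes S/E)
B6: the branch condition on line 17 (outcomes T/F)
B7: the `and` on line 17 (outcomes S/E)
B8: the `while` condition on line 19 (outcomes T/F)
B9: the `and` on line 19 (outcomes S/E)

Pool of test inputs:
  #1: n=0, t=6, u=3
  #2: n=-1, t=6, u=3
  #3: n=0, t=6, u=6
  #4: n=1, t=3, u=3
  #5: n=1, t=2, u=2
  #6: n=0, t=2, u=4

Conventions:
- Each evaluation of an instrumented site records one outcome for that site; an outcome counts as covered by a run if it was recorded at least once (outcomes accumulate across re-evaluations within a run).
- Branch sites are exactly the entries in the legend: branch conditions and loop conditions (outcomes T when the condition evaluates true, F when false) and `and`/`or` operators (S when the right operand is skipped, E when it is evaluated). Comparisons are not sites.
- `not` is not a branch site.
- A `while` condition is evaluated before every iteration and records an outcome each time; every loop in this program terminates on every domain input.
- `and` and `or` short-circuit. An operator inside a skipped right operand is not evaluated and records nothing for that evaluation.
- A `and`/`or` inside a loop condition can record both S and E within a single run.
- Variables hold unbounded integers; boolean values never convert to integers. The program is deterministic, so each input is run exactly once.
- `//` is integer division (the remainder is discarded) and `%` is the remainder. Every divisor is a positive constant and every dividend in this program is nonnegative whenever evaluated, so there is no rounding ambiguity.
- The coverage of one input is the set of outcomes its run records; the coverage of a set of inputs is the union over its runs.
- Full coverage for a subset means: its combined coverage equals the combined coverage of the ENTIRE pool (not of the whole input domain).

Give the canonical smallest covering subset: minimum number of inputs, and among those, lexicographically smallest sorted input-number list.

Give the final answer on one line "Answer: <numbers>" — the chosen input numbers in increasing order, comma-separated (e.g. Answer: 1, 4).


test 1 (n=0, t=6, u=3) hits B1=T, B2=T, B3=T, B4=F, B5=E, B6=F, B7=S, B8=T, B8=F, B9=S, B9=E
test 2 (n=-1, t=6, u=3) hits B1=T, B2=T, B3=T, B4=F, B5=E, B6=F, B7=S, B8=T, B8=F, B9=S, B9=E
test 3 (n=0, t=6, u=6) hits B1=T, B2=T, B3=T, B4=F, B5=E, B6=F, B7=S, B8=T, B8=F, B9=E
test 4 (n=1, t=3, u=3) hits B1=T, B2=T, B3=F, B4=F, B5=S, B6=F, B7=S, B8=F, B9=S
test 5 (n=1, t=2, u=2) hits B1=T, B2=T, B3=F, B4=F, B5=S, B6=T, B7=E, B8=F, B9=S
test 6 (n=0, t=2, u=4) hits B1=F, B2=T, B3=F, B4=T, B5=E, B6=T, B7=E, B8=F, B9=S
the full pool covers 17 outcomes: B1=T, B1=F, B2=T, B3=T, B3=F, B4=T, B4=F, B5=S, B5=E, B6=T, B6=F, B7=S, B7=E, B8=T, B8=F, B9=S, B9=E
no size-1 subset reaches all 17 outcomes (best union: 11/17)
no size-2 subset reaches all 17 outcomes (best union: 16/17)
size 3: inputs {1, 4, 6} cover all 17 outcomes, and no lexicographically smaller subset of this size does
Answer: 1, 4, 6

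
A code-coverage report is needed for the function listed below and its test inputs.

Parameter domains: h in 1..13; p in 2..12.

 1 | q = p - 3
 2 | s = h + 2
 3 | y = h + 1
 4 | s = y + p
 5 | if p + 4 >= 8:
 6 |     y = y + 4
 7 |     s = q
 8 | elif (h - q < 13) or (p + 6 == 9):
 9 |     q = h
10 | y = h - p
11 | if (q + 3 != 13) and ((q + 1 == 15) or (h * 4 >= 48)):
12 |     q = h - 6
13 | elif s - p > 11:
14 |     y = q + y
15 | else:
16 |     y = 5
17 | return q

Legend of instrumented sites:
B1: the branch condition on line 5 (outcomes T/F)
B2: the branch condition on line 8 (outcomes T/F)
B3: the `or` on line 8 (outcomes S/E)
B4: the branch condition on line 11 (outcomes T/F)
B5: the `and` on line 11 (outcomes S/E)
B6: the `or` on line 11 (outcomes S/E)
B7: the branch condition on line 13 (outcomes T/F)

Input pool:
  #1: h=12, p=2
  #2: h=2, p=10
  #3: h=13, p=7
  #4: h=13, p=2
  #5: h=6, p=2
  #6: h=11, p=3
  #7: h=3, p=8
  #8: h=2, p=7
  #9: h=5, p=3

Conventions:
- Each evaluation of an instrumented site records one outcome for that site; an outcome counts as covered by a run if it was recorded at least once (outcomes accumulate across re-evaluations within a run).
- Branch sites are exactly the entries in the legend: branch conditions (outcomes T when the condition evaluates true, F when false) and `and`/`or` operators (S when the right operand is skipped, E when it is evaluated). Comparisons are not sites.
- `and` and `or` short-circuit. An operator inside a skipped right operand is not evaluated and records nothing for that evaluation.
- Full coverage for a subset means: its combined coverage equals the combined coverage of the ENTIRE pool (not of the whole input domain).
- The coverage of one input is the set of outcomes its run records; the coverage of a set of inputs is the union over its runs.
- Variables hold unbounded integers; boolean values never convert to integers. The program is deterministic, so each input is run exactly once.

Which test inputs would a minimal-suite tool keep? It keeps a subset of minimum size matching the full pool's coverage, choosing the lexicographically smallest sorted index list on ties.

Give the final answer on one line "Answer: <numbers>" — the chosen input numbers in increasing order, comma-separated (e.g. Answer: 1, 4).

test 1 (h=12, p=2) hits B1=F, B2=F, B3=E, B4=T, B5=E, B6=E
test 2 (h=2, p=10) hits B1=T, B4=F, B5=E, B6=E, B7=F
test 3 (h=13, p=7) hits B1=T, B4=T, B5=E, B6=E
test 4 (h=13, p=2) hits B1=F, B2=F, B3=E, B4=T, B5=E, B6=E
test 5 (h=6, p=2) hits B1=F, B2=T, B3=S, B4=F, B5=E, B6=E, B7=F
test 6 (h=11, p=3) hits B1=F, B2=T, B3=S, B4=F, B5=E, B6=E, B7=T
test 7 (h=3, p=8) hits B1=T, B4=F, B5=E, B6=E, B7=F
test 8 (h=2, p=7) hits B1=T, B4=F, B5=E, B6=E, B7=F
test 9 (h=5, p=3) hits B1=F, B2=T, B3=S, B4=F, B5=E, B6=E, B7=F
the full pool covers 12 outcomes: B1=T, B1=F, B2=T, B2=F, B3=S, B3=E, B4=T, B4=F, B5=E, B6=E, B7=T, B7=F
checked all size-1 subsets: none covers 12 outcomes (max 7/12)
checked all size-2 subsets: none covers 12 outcomes (max 10/12)
size 3: inputs {1, 2, 6} cover all 12 outcomes, and no lexicographically smaller subset of this size does

Answer: 1, 2, 6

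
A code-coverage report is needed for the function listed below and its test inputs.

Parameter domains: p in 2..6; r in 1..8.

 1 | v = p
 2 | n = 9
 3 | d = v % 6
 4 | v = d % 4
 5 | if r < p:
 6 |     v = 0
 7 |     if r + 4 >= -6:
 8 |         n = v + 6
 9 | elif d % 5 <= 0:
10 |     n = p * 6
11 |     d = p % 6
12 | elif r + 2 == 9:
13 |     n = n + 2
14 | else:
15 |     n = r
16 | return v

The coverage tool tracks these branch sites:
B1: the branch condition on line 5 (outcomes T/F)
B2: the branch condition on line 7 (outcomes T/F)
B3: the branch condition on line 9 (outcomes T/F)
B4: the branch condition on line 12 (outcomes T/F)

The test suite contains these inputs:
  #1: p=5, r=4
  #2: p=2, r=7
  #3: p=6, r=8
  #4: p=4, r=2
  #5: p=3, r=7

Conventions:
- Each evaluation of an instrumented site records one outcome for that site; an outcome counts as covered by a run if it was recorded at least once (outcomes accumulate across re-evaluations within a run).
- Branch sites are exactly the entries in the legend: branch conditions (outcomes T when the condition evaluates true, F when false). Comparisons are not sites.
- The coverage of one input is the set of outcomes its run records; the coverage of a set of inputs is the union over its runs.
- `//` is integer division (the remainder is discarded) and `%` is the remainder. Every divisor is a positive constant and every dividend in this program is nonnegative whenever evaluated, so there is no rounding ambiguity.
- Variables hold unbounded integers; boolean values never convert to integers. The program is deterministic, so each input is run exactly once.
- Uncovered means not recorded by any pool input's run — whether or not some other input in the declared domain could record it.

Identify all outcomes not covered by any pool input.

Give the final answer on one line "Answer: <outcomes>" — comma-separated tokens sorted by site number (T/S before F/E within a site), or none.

run #1 (p=5, r=4) runs B1->T, B2->T; records B1=T, B2=T
run #2 (p=2, r=7) runs B1->F, B3->F, B4->T; records B1=F, B3=F, B4=T
run #3 (p=6, r=8) runs B1->F, B3->T; records B1=F, B3=T
run #4 (p=4, r=2) runs B1->T, B2->T; records B1=T, B2=T
run #5 (p=3, r=7) runs B1->F, B3->F, B4->T; records B1=F, B3=F, B4=T
union over the pool: B1=T, B1=F, B2=T, B3=T, B3=F, B4=T
uncovered (2 of 8): B2=F, B4=F

Answer: B2=F, B4=F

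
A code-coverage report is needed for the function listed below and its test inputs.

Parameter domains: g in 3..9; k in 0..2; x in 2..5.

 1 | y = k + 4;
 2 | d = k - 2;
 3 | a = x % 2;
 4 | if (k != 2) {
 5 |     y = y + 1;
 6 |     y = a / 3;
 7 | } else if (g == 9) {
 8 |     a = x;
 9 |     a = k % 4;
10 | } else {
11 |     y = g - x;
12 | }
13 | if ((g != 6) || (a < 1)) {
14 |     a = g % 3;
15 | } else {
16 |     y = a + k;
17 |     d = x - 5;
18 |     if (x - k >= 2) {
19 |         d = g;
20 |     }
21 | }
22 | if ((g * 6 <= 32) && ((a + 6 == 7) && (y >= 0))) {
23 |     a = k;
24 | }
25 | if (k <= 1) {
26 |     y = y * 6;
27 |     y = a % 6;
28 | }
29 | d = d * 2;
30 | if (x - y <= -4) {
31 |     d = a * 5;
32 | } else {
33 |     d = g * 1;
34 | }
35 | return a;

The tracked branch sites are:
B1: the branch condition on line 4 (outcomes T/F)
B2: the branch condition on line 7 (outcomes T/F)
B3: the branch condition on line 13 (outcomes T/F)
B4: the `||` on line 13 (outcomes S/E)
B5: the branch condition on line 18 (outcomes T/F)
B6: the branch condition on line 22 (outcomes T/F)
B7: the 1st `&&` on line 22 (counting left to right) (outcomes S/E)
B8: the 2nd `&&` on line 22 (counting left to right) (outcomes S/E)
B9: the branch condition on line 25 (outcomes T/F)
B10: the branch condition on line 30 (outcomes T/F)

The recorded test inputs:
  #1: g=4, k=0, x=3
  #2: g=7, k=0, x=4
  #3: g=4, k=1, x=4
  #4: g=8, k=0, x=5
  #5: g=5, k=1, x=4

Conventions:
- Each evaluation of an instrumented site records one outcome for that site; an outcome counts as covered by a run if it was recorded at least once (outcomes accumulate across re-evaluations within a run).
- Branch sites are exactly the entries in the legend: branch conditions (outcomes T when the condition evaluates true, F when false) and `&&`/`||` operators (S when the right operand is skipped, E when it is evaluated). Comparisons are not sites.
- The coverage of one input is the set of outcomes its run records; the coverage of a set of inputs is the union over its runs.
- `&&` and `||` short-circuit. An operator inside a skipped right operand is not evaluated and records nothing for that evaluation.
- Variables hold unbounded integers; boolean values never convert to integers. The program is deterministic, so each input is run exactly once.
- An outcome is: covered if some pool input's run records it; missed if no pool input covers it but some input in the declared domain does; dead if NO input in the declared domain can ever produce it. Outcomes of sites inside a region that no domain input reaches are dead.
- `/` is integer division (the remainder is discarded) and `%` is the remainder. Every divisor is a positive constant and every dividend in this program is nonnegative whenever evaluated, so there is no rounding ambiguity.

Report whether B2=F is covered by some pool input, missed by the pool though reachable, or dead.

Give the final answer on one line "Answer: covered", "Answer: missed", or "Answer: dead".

no pool input records B2=F
but domain input (g=3, k=2, x=2) does record it -> reachable, so missed

Answer: missed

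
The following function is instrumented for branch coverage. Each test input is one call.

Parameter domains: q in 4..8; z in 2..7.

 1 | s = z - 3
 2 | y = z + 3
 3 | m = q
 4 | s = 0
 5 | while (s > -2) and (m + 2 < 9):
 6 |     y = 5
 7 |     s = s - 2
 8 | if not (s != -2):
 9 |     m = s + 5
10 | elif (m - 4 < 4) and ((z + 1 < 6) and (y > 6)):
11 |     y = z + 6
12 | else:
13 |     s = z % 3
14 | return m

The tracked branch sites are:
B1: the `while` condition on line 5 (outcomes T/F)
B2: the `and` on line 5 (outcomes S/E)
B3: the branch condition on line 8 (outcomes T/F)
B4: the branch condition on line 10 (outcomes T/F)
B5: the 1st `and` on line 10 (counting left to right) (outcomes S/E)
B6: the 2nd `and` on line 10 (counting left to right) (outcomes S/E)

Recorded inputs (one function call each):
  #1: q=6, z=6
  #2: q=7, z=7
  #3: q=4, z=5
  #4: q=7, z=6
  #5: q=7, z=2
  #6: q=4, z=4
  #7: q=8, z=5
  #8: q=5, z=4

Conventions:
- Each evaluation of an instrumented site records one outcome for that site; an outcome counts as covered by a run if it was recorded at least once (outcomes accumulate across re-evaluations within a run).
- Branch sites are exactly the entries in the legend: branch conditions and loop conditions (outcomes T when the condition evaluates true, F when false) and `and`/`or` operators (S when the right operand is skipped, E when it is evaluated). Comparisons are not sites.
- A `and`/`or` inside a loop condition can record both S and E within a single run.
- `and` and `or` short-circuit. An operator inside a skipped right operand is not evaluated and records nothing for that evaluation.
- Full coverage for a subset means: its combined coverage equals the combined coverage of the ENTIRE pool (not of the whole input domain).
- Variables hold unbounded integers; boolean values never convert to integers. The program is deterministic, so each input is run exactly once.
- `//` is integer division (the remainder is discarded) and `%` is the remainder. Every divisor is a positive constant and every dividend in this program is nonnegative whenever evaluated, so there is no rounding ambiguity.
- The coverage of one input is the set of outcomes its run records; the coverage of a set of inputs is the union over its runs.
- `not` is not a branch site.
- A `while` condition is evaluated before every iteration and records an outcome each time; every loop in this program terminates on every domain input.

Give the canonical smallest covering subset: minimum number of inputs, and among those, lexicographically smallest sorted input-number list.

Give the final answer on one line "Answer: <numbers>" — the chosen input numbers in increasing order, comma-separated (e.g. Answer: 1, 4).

input #1, q=6, z=6: outcomes B1=T, B1=F, B2=S, B2=E, B3=T
input #2, q=7, z=7: outcomes B1=F, B2=E, B3=F, B4=F, B5=E, B6=S
input #3, q=4, z=5: outcomes B1=T, B1=F, B2=S, B2=E, B3=T
input #4, q=7, z=6: outcomes B1=F, B2=E, B3=F, B4=F, B5=E, B6=S
input #5, q=7, z=2: outcomes B1=F, B2=E, B3=F, B4=F, B5=E, B6=E
input #6, q=4, z=4: outcomes B1=T, B1=F, B2=S, B2=E, B3=T
input #7, q=8, z=5: outcomes B1=F, B2=E, B3=F, B4=F, B5=S
input #8, q=5, z=4: outcomes B1=T, B1=F, B2=S, B2=E, B3=T
together the pool reaches 11 outcomes: B1=T, B1=F, B2=S, B2=E, B3=T, B3=F, B4=F, B5=S, B5=E, B6=S, B6=E
checked all size-1 subsets: none covers 11 outcomes (max 6/11)
checked all size-2 subsets: none covers 11 outcomes (max 9/11)
checked all size-3 subsets: none covers 11 outcomes (max 10/11)
at size 4, {1, 2, 5, 7} reaches all 11 outcomes; every lexicographically earlier size-4 subset fails

Answer: 1, 2, 5, 7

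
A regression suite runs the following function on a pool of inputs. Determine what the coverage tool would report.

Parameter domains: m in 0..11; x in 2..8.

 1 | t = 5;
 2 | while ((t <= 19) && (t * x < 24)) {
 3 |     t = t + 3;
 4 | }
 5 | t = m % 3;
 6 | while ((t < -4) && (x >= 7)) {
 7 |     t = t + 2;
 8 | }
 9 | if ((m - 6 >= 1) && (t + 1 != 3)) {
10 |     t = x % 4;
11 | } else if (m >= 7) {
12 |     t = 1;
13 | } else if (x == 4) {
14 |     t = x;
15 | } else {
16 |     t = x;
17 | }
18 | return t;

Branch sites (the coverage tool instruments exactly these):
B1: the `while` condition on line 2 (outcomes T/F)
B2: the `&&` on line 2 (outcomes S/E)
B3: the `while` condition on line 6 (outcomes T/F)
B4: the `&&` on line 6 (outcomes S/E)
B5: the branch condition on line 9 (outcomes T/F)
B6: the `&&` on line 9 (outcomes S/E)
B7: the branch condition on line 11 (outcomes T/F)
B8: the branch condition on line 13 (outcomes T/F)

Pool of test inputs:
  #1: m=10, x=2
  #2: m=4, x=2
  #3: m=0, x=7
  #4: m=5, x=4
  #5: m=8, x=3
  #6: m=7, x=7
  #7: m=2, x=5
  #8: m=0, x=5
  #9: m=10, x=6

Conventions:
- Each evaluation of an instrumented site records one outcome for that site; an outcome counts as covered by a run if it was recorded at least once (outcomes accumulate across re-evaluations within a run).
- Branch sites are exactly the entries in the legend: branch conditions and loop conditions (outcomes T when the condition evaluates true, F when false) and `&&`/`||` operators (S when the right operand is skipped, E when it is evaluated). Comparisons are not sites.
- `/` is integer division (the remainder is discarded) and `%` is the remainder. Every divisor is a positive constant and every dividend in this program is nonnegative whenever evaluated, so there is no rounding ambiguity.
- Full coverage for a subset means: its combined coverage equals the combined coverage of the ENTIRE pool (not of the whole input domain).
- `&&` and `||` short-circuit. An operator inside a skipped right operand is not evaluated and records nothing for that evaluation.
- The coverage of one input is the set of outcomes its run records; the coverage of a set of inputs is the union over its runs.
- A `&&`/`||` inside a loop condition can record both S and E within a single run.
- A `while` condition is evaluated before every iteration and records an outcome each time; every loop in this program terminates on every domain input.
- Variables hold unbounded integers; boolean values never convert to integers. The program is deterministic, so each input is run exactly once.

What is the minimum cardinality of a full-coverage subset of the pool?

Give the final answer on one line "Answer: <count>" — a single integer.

test 1 (m=10, x=2) hits B1=T, B1=F, B2=E, B3=F, B4=S, B5=T, B6=E
test 2 (m=4, x=2) hits B1=T, B1=F, B2=E, B3=F, B4=S, B5=F, B6=S, B7=F, B8=F
test 3 (m=0, x=7) hits B1=F, B2=E, B3=F, B4=S, B5=F, B6=S, B7=F, B8=F
test 4 (m=5, x=4) hits B1=T, B1=F, B2=E, B3=F, B4=S, B5=F, B6=S, B7=F, B8=T
test 5 (m=8, x=3) hits B1=T, B1=F, B2=E, B3=F, B4=S, B5=F, B6=E, B7=T
test 6 (m=7, x=7) hits B1=F, B2=E, B3=F, B4=S, B5=T, B6=E
test 7 (m=2, x=5) hits B1=F, B2=E, B3=F, B4=S, B5=F, B6=S, B7=F, B8=F
test 8 (m=0, x=5) hits B1=F, B2=E, B3=F, B4=S, B5=F, B6=S, B7=F, B8=F
test 9 (m=10, x=6) hits B1=F, B2=E, B3=F, B4=S, B5=T, B6=E
the full pool covers 13 outcomes: B1=T, B1=F, B2=E, B3=F, B4=S, B5=T, B5=F, B6=S, B6=E, B7=T, B7=F, B8=T, B8=F
no size-1 subset reaches all 13 outcomes (best union: 9/13)
no size-2 subset reaches all 13 outcomes (best union: 11/13)
no size-3 subset reaches all 13 outcomes (best union: 12/13)
size 4: inputs {1, 2, 4, 5} cover all 13 outcomes, and no lexicographically smaller subset of this size does

Answer: 4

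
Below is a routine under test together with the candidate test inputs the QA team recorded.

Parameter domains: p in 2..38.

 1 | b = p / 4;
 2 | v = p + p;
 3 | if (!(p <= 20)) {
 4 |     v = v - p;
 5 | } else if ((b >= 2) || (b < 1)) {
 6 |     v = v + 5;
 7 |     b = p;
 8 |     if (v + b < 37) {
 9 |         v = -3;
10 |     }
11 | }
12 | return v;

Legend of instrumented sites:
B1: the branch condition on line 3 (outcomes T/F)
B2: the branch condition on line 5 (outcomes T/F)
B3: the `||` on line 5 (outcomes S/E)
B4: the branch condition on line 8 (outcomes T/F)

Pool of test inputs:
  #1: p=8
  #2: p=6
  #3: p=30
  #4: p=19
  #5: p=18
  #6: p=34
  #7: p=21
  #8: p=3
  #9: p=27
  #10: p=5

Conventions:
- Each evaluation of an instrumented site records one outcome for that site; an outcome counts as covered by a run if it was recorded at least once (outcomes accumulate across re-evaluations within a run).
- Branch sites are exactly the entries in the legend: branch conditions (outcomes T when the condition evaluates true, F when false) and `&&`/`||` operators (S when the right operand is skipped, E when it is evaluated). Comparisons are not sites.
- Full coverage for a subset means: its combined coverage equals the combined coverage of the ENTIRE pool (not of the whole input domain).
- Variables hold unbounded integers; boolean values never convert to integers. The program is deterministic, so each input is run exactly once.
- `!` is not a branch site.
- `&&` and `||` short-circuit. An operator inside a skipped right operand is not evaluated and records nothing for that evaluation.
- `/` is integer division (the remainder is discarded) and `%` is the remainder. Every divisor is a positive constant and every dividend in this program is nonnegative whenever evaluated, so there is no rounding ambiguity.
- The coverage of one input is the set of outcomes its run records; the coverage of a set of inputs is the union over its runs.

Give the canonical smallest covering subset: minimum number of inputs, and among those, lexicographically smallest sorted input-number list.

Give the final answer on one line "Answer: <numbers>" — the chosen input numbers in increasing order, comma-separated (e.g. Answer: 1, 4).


test 1 (p=8) fires B1->F, B3->S, B2->T, B4->T; hits B1=F, B2=T, B3=S, B4=T
test 2 (p=6) fires B1->F, B3->E, B2->F; hits B1=F, B2=F, B3=E
test 3 (p=30) fires B1->T; hits B1=T
test 4 (p=19) fires B1->F, B3->S, B2->T, B4->F; hits B1=F, B2=T, B3=S, B4=F
test 5 (p=18) fires B1->F, B3->S, B2->T, B4->F; hits B1=F, B2=T, B3=S, B4=F
test 6 (p=34) fires B1->T; hits B1=T
test 7 (p=21) fires B1->T; hits B1=T
test 8 (p=3) fires B1->F, B3->E, B2->T, B4->T; hits B1=F, B2=T, B3=E, B4=T
test 9 (p=27) fires B1->T; hits B1=T
test 10 (p=5) fires B1->F, B3->E, B2->F; hits B1=F, B2=F, B3=E
together the pool reaches 8 outcomes: B1=T, B1=F, B2=T, B2=F, B3=S, B3=E, B4=T, B4=F
no size-1 subset reaches all 8 outcomes (best union: 4/8)
no size-2 subset reaches all 8 outcomes (best union: 6/8)
no size-3 subset reaches all 8 outcomes (best union: 7/8)
the canonical winner is {1, 2, 3, 4}: size 4, full 8-outcome coverage, earliest index list among size-4 covers
Answer: 1, 2, 3, 4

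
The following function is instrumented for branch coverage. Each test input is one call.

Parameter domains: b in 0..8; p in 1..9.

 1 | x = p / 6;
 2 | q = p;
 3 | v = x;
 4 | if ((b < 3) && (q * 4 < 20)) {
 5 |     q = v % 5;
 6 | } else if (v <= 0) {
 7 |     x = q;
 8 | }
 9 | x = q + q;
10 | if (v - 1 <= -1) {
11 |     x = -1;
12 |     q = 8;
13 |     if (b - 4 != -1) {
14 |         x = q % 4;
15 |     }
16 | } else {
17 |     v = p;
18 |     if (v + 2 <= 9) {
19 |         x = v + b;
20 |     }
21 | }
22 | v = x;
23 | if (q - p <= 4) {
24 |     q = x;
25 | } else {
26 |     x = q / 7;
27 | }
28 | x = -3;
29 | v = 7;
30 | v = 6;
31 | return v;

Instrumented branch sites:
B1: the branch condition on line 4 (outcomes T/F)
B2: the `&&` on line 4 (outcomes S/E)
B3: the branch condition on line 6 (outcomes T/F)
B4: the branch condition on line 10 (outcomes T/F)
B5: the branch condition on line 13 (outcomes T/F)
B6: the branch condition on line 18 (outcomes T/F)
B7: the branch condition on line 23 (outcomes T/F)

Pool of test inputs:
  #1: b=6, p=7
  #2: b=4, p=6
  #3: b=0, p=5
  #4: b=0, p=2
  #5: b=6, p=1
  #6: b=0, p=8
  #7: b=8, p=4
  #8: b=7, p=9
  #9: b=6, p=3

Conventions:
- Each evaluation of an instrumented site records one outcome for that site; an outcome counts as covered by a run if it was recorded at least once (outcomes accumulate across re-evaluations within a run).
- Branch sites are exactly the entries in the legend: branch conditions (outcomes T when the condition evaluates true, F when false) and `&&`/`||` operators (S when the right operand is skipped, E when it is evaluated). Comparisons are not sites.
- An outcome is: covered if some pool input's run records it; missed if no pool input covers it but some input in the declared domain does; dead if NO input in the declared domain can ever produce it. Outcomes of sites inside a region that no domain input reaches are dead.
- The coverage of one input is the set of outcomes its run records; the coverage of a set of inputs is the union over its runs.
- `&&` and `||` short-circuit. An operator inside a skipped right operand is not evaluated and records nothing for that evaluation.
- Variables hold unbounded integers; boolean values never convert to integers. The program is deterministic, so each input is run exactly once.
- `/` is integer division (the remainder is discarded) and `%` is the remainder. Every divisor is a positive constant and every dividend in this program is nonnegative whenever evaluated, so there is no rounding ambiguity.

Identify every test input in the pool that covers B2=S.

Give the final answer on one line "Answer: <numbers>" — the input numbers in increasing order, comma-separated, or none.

input #1 (b=6, p=7): covers B2=S
input #2 (b=4, p=6): covers B2=S
input #3 (b=0, p=5): misses B2=S
input #4 (b=0, p=2): misses B2=S
input #5 (b=6, p=1): covers B2=S
input #6 (b=0, p=8): misses B2=S
input #7 (b=8, p=4): covers B2=S
input #8 (b=7, p=9): covers B2=S
input #9 (b=6, p=3): covers B2=S

Answer: 1, 2, 5, 7, 8, 9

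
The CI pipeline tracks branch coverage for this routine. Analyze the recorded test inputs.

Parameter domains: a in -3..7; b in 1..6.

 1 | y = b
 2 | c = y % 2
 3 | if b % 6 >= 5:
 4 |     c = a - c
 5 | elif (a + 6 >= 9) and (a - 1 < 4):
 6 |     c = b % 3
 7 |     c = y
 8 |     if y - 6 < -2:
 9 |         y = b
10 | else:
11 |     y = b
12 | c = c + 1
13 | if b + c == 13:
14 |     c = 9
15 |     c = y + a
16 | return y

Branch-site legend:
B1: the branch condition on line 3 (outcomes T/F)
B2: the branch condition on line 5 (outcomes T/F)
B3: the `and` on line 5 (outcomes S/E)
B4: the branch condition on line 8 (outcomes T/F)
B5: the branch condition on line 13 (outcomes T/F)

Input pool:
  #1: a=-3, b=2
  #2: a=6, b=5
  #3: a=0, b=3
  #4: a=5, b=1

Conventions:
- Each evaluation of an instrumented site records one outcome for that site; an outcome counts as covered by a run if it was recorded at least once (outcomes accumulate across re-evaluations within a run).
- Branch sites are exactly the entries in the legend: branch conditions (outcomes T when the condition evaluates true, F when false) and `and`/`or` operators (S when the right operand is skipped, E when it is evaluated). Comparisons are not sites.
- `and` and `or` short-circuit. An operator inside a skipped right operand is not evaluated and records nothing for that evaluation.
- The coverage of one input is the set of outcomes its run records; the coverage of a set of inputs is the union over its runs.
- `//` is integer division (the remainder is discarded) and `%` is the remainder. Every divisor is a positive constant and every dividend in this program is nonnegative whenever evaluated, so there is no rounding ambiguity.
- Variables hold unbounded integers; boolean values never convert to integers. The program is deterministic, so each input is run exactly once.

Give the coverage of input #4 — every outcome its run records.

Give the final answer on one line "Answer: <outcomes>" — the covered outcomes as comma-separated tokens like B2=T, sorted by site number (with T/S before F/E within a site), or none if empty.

Event log for input #4 (a=5, b=1):
  B1->F, B3->E, B2->F, B5->F
collecting distinct outcomes: B1=F, B2=F, B3=E, B5=F

Answer: B1=F, B2=F, B3=E, B5=F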